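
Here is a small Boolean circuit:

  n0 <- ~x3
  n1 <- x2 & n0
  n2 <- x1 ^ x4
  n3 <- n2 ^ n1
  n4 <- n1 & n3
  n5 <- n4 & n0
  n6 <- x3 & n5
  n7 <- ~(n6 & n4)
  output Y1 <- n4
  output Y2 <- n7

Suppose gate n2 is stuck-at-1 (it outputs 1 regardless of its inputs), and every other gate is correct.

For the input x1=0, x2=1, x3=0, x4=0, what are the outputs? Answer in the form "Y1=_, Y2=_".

Y1=0, Y2=1

Propagate with n2 forced: n0=1, n1=1, n2=1 [stuck-at-1], n3=0, n4=0, n5=0, n6=0, n7=1.
So the outputs are Y1=0, Y2=1. (Without the fault they would be Y1=1, Y2=1.)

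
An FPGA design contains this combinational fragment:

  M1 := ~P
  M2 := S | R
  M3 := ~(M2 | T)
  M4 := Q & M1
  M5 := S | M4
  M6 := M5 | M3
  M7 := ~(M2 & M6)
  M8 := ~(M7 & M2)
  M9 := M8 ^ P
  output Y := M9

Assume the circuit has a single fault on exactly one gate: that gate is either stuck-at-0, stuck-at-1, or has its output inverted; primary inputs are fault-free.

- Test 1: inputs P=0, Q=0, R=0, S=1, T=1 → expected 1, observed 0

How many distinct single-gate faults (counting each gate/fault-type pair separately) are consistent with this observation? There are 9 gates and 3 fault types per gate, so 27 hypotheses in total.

10

Fault-free: M1=1, M2=1, M3=0, M4=0, M5=1, M6=1, M7=0, M8=1, M9=1 → 1. Observed 0.
  M1: none of the 3 fault types match ✗
  M2: none of the 3 fault types match ✗
  M3: none of the 3 fault types match ✗
  M4: none of the 3 fault types match ✗
  M5: stuck-at-0, inverted output ✓; others ✗
  M6: stuck-at-0, inverted output ✓; others ✗
  M7: stuck-at-1, inverted output ✓; others ✗
  M8: stuck-at-0, inverted output ✓; others ✗
  M9: stuck-at-0, inverted output ✓; others ✗
Consistent faults: {M5 stuck-at-0, M5 inverted output, M6 stuck-at-0, M6 inverted output, M7 stuck-at-1, M7 inverted output, M8 stuck-at-0, M8 inverted output, M9 stuck-at-0, M9 inverted output} — 10 in all.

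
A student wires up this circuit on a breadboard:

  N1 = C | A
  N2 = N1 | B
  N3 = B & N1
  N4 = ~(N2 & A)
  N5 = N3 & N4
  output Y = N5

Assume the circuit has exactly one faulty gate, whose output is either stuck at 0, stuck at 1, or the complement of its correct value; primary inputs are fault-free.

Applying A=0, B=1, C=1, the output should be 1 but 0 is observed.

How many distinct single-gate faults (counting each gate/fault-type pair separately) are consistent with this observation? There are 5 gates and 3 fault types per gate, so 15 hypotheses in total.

8

Fault-free: N1=1, N2=1, N3=1, N4=1, N5=1 → 1. Observed 0.
  N1: stuck-at-0, inverted output ✓; others ✗
  N2: none of the 3 fault types match ✗
  N3: stuck-at-0, inverted output ✓; others ✗
  N4: stuck-at-0, inverted output ✓; others ✗
  N5: stuck-at-0, inverted output ✓; others ✗
Consistent faults: {N1 stuck-at-0, N1 inverted output, N3 stuck-at-0, N3 inverted output, N4 stuck-at-0, N4 inverted output, N5 stuck-at-0, N5 inverted output} — 8 in all.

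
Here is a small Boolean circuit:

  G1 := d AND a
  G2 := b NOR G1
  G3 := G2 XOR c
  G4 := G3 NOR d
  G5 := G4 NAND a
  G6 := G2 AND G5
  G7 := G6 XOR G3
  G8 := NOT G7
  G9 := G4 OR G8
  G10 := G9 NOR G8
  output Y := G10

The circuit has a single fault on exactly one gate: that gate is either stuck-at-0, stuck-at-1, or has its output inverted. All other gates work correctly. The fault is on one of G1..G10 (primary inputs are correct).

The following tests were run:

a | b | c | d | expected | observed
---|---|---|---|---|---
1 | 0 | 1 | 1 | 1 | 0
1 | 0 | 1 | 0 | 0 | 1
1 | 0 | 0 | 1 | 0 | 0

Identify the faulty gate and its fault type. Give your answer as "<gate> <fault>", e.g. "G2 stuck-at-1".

Fault-free values for test 1 (a=1, b=0, c=1, d=1): G1=1, G2=0, G3=1, G4=0, G5=1, G6=0, G7=1, G8=0, G9=0, G10=1, giving Y=1. Observed 0.
Test 1: faults giving observed 0 are {G3 stuck-at-0, G3 inverted output, G4 stuck-at-1, G4 inverted output, G6 stuck-at-1, G6 inverted output, G7 stuck-at-0, G7 inverted output, G8 stuck-at-1, G8 inverted output, G9 stuck-at-1, G9 inverted output, G10 stuck-at-0, G10 inverted output}.
Test 2 (a=1, b=0, c=1, d=0): fault-free G1=0, G2=1, G3=0, G4=1, G5=0, G6=0, G7=0, G8=1, G9=1, G10=0 → 0; observed 1. Eliminates G3 stuck-at-0, G3 inverted output, G4 stuck-at-1, G6 stuck-at-1, G6 inverted output, G7 stuck-at-0, G7 inverted output, G8 stuck-at-1, G8 inverted output, G9 stuck-at-1, G9 inverted output, G10 stuck-at-0.
Test 3 (a=1, b=0, c=0, d=1): fault-free G1=1, G2=0, G3=0, G4=0, G5=1, G6=0, G7=0, G8=1, G9=1, G10=0 → 0; observed 0. Eliminates G10 inverted output.
Only G4 inverted output is consistent with every test.

G4 inverted output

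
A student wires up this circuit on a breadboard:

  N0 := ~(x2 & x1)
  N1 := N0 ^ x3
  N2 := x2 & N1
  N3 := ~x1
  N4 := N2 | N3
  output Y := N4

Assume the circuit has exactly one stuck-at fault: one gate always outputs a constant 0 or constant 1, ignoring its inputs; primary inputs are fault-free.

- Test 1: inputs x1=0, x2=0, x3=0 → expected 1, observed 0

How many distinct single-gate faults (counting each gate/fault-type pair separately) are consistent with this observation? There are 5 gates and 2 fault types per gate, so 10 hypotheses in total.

Fault-free: N0=1, N1=1, N2=0, N3=1, N4=1 → 1. Observed 0.
  N0 stuck-at-0: output 1 ✗
  N0 stuck-at-1: output 1 ✗
  N1 stuck-at-0: output 1 ✗
  N1 stuck-at-1: output 1 ✗
  N2 stuck-at-0: output 1 ✗
  N2 stuck-at-1: output 1 ✗
  N3 stuck-at-0: output 0 ✓
  N3 stuck-at-1: output 1 ✗
  N4 stuck-at-0: output 0 ✓
  N4 stuck-at-1: output 1 ✗
Consistent faults: {N3 stuck-at-0, N4 stuck-at-0} — 2 in all.

2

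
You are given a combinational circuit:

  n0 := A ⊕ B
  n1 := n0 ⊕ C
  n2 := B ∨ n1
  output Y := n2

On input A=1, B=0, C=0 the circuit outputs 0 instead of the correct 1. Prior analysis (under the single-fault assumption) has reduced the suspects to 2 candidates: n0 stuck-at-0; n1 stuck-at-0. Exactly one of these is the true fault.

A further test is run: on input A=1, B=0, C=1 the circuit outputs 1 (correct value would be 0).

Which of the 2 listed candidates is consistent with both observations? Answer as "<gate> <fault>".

Evaluate each candidate on input A=1, B=0, C=1:
  n0 stuck-at-0: n0=0 [stuck-at-0], n1=1, n2=1 → 1 — matches
  n1 stuck-at-0: n0=1, n1=0 [stuck-at-0], n2=0 → 0 — eliminated
Only n0 stuck-at-0 reproduces the observed 1.

n0 stuck-at-0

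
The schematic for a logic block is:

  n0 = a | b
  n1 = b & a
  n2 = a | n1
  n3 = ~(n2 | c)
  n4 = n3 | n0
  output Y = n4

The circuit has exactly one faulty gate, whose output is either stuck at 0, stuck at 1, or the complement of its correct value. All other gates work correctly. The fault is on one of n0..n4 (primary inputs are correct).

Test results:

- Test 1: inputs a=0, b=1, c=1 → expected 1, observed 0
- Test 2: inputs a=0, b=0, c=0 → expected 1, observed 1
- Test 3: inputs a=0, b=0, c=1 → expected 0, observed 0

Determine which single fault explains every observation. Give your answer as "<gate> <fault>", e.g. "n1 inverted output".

n0 stuck-at-0

Fault-free values for test 1 (a=0, b=1, c=1): n0=1, n1=0, n2=0, n3=0, n4=1, giving Y=1. Observed 0.
Test 1: faults giving observed 0 are {n0 stuck-at-0, n0 inverted output, n4 stuck-at-0, n4 inverted output}.
Test 2 (a=0, b=0, c=0): fault-free n0=0, n1=0, n2=0, n3=1, n4=1 → 1; observed 1. Eliminates n4 stuck-at-0, n4 inverted output.
Test 3 (a=0, b=0, c=1): fault-free n0=0, n1=0, n2=0, n3=0, n4=0 → 0; observed 0. Eliminates n0 inverted output.
Only n0 stuck-at-0 is consistent with every test.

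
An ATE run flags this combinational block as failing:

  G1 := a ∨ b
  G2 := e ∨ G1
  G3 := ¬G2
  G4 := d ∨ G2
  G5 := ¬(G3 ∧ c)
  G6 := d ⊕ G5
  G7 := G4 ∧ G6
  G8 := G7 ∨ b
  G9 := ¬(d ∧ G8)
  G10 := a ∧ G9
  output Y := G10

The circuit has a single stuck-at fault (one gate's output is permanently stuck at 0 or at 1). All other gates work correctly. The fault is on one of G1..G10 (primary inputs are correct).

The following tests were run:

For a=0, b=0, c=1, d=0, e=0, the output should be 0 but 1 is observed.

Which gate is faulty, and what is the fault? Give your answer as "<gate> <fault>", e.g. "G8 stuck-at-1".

Fault-free values for test 1 (a=0, b=0, c=1, d=0, e=0): G1=0, G2=0, G3=1, G4=0, G5=0, G6=0, G7=0, G8=0, G9=1, G10=0, giving Y=0. Observed 1.
Test 1: faults giving observed 1 are {G10 stuck-at-1}.
Only G10 stuck-at-1 is consistent with every test.

G10 stuck-at-1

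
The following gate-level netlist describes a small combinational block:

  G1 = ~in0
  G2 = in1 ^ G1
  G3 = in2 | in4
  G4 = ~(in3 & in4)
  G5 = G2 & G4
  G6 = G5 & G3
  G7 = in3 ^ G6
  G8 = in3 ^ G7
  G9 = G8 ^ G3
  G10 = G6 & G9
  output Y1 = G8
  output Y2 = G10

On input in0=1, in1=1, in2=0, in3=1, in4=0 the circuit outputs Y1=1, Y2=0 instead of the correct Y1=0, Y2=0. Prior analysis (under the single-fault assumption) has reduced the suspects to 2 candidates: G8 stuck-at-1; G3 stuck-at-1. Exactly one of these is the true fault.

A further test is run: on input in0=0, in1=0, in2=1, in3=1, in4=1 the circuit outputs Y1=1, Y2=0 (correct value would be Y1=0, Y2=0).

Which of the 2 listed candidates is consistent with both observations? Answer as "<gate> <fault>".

G8 stuck-at-1

Evaluate each candidate on input in0=0, in1=0, in2=1, in3=1, in4=1:
  G8 stuck-at-1: G1=1, G2=1, G3=1, G4=0, G5=0, G6=0, G7=1, G8=1 [stuck-at-1], G9=0, G10=0 → Y1=1, Y2=0 — matches
  G3 stuck-at-1: G1=1, G2=1, G3=1 [stuck-at-1], G4=0, G5=0, G6=0, G7=1, G8=0, G9=1, G10=0 → Y1=0, Y2=0 — eliminated
Only G8 stuck-at-1 reproduces the observed Y1=1, Y2=0.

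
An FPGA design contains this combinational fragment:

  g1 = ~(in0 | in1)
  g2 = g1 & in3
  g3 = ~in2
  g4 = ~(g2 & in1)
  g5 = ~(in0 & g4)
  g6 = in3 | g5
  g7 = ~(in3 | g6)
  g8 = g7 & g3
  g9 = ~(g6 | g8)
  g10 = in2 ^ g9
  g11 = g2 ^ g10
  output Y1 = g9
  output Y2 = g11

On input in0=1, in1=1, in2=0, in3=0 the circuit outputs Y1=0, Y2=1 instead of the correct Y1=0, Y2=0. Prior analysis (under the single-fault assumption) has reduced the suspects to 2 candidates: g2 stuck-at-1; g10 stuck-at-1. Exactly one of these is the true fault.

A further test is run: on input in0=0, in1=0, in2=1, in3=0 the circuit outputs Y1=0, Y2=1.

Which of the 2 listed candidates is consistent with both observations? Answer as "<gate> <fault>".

Evaluate each candidate on input in0=0, in1=0, in2=1, in3=0:
  g2 stuck-at-1: g1=1, g2=1 [stuck-at-1], g3=0, g4=1, g5=1, g6=1, g7=0, g8=0, g9=0, g10=1, g11=0 → Y1=0, Y2=0 — eliminated
  g10 stuck-at-1: g1=1, g2=0, g3=0, g4=1, g5=1, g6=1, g7=0, g8=0, g9=0, g10=1 [stuck-at-1], g11=1 → Y1=0, Y2=1 — matches
Only g10 stuck-at-1 reproduces the observed Y1=0, Y2=1.

g10 stuck-at-1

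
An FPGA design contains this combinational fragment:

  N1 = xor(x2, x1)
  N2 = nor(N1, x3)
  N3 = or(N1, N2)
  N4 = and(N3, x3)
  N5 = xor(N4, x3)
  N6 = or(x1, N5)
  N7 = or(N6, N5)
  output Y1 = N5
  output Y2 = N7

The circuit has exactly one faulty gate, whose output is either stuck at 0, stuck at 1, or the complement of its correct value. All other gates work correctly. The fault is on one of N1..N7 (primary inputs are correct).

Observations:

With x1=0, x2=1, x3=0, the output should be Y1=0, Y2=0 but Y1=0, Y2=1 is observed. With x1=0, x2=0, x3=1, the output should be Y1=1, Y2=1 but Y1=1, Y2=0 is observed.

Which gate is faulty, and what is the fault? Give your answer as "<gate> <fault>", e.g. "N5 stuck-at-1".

Fault-free values for test 1 (x1=0, x2=1, x3=0): N1=1, N2=0, N3=1, N4=0, N5=0, N6=0, N7=0, giving Y1=0, Y2=0. Observed Y1=0, Y2=1.
Test 1: faults giving observed Y1=0, Y2=1 are {N6 stuck-at-1, N6 inverted output, N7 stuck-at-1, N7 inverted output}.
Test 2 (x1=0, x2=0, x3=1): fault-free N1=0, N2=0, N3=0, N4=0, N5=1, N6=1, N7=1 → Y1=1, Y2=1; observed Y1=1, Y2=0. Eliminates N6 stuck-at-1, N6 inverted output, N7 stuck-at-1.
Only N7 inverted output is consistent with every test.

N7 inverted output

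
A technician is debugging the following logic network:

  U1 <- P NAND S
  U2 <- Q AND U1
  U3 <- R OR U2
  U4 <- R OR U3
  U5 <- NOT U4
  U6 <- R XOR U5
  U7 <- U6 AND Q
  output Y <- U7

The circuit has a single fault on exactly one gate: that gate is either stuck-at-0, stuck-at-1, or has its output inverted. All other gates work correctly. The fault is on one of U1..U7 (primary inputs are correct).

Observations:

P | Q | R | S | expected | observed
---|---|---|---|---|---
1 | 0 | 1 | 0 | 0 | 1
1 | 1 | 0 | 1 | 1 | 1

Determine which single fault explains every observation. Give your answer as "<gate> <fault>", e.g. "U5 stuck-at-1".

U7 stuck-at-1

Fault-free values for test 1 (P=1, Q=0, R=1, S=0): U1=1, U2=0, U3=1, U4=1, U5=0, U6=1, U7=0, giving Y=0. Observed 1.
Test 1: faults giving observed 1 are {U7 stuck-at-1, U7 inverted output}.
Test 2 (P=1, Q=1, R=0, S=1): fault-free U1=0, U2=0, U3=0, U4=0, U5=1, U6=1, U7=1 → 1; observed 1. Eliminates U7 inverted output.
Only U7 stuck-at-1 is consistent with every test.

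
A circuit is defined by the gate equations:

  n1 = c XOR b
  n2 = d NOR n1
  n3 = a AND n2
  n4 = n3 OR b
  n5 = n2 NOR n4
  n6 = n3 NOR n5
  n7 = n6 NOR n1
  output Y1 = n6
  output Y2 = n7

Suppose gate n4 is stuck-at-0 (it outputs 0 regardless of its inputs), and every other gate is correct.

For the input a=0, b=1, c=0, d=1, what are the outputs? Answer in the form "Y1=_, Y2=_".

Propagate with n4 forced: n1=1, n2=0, n3=0, n4=0 [stuck-at-0], n5=1, n6=0, n7=0.
So the outputs are Y1=0, Y2=0. (Without the fault they would be Y1=1, Y2=0.)

Y1=0, Y2=0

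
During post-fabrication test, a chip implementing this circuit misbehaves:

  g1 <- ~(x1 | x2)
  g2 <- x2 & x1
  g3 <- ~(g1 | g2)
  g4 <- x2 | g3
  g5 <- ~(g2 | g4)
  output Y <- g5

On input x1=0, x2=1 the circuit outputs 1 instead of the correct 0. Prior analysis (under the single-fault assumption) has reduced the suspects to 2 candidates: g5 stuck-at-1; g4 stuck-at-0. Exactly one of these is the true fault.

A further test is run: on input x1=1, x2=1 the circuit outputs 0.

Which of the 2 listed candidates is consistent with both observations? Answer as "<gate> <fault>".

Evaluate each candidate on input x1=1, x2=1:
  g5 stuck-at-1: g1=0, g2=1, g3=0, g4=1, g5=1 [stuck-at-1] → 1 — eliminated
  g4 stuck-at-0: g1=0, g2=1, g3=0, g4=0 [stuck-at-0], g5=0 → 0 — matches
Only g4 stuck-at-0 reproduces the observed 0.

g4 stuck-at-0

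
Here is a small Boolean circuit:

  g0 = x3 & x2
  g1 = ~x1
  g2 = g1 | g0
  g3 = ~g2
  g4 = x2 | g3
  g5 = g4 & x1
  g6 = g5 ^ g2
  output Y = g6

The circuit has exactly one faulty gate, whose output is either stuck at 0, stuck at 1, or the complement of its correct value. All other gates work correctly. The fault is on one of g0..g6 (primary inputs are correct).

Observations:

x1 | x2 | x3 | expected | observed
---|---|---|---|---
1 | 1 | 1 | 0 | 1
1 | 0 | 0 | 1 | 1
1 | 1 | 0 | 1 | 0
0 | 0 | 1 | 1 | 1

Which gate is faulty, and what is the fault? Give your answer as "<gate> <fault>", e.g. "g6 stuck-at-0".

Fault-free values for test 1 (x1=1, x2=1, x3=1): g0=1, g1=0, g2=1, g3=0, g4=1, g5=1, g6=0, giving Y=0. Observed 1.
Test 1: faults giving observed 1 are {g0 stuck-at-0, g0 inverted output, g2 stuck-at-0, g2 inverted output, g4 stuck-at-0, g4 inverted output, g5 stuck-at-0, g5 inverted output, g6 stuck-at-1, g6 inverted output}.
Test 2 (x1=1, x2=0, x3=0): fault-free g0=0, g1=0, g2=0, g3=1, g4=1, g5=1, g6=1 → 1; observed 1. Eliminates g4 stuck-at-0, g4 inverted output, g5 stuck-at-0, g5 inverted output, g6 inverted output.
Test 3 (x1=1, x2=1, x3=0): fault-free g0=0, g1=0, g2=0, g3=1, g4=1, g5=1, g6=1 → 1; observed 0. Eliminates g0 stuck-at-0, g2 stuck-at-0, g6 stuck-at-1.
Test 4 (x1=0, x2=0, x3=1): fault-free g0=0, g1=1, g2=1, g3=0, g4=0, g5=0, g6=1 → 1; observed 1. Eliminates g2 inverted output.
Only g0 inverted output is consistent with every test.

g0 inverted output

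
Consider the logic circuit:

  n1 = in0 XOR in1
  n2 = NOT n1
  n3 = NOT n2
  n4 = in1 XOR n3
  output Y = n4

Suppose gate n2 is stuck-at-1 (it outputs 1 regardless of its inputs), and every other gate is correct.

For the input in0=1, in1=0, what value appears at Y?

0

Propagate with n2 forced: n1=1, n2=1 [stuck-at-1], n3=0, n4=0.
So Y = 0. (Without the fault it would be 1.)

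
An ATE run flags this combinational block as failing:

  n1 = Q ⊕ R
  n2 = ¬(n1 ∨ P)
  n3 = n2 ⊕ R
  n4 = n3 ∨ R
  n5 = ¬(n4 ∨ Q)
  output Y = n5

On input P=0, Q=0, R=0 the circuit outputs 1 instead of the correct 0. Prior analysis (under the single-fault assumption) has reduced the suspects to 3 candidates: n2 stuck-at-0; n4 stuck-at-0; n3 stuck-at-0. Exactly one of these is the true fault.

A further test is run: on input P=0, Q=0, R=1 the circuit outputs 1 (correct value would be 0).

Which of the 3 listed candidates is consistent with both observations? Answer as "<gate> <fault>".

n4 stuck-at-0

Evaluate each candidate on input P=0, Q=0, R=1:
  n2 stuck-at-0: n1=1, n2=0 [stuck-at-0], n3=1, n4=1, n5=0 → 0 — eliminated
  n4 stuck-at-0: n1=1, n2=0, n3=1, n4=0 [stuck-at-0], n5=1 → 1 — matches
  n3 stuck-at-0: n1=1, n2=0, n3=0 [stuck-at-0], n4=1, n5=0 → 0 — eliminated
Only n4 stuck-at-0 reproduces the observed 1.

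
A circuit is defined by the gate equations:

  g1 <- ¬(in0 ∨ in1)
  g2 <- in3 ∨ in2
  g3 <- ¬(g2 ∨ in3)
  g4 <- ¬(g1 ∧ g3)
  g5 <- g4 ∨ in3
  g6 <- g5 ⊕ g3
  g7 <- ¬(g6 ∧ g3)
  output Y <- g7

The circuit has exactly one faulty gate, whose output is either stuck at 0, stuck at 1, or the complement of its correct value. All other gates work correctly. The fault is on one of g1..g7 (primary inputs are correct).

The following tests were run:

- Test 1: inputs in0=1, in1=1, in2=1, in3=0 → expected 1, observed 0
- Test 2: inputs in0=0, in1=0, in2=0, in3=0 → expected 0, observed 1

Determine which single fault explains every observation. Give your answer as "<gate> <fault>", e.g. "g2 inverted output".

Fault-free values for test 1 (in0=1, in1=1, in2=1, in3=0): g1=0, g2=1, g3=0, g4=1, g5=1, g6=1, g7=1, giving Y=1. Observed 0.
Test 1: faults giving observed 0 are {g7 stuck-at-0, g7 inverted output}.
Test 2 (in0=0, in1=0, in2=0, in3=0): fault-free g1=1, g2=0, g3=1, g4=0, g5=0, g6=1, g7=0 → 0; observed 1. Eliminates g7 stuck-at-0.
Only g7 inverted output is consistent with every test.

g7 inverted output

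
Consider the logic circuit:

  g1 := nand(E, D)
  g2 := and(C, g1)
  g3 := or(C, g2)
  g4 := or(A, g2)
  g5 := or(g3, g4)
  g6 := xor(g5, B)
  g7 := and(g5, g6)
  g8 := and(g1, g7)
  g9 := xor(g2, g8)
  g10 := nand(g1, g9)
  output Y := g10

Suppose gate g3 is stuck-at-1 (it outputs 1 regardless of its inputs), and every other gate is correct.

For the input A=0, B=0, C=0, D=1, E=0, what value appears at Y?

0

Propagate with g3 forced: g1=1, g2=0, g3=1 [stuck-at-1], g4=0, g5=1, g6=1, g7=1, g8=1, g9=1, g10=0.
So Y = 0. (Without the fault it would be 1.)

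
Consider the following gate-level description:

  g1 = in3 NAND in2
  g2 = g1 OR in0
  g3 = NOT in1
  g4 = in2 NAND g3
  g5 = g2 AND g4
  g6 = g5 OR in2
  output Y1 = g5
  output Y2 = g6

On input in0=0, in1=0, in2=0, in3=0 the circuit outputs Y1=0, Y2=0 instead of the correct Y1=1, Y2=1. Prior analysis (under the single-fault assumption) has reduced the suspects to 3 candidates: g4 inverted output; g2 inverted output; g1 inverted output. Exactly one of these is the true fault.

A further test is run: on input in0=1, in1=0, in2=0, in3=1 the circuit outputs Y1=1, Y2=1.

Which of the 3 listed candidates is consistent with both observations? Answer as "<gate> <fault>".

Evaluate each candidate on input in0=1, in1=0, in2=0, in3=1:
  g4 inverted output: g1=1, g2=1, g3=1, g4=0 [inverted output], g5=0, g6=0 → Y1=0, Y2=0 — eliminated
  g2 inverted output: g1=1, g2=0 [inverted output], g3=1, g4=1, g5=0, g6=0 → Y1=0, Y2=0 — eliminated
  g1 inverted output: g1=0 [inverted output], g2=1, g3=1, g4=1, g5=1, g6=1 → Y1=1, Y2=1 — matches
Only g1 inverted output reproduces the observed Y1=1, Y2=1.

g1 inverted output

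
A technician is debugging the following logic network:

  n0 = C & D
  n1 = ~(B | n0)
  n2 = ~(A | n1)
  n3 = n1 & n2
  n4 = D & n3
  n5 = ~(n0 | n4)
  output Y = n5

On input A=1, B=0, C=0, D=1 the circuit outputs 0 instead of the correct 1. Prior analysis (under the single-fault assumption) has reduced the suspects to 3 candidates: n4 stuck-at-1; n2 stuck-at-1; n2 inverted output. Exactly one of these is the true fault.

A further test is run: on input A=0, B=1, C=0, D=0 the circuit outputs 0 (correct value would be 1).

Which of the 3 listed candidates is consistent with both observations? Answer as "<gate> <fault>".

Evaluate each candidate on input A=0, B=1, C=0, D=0:
  n4 stuck-at-1: n0=0, n1=0, n2=1, n3=0, n4=1 [stuck-at-1], n5=0 → 0 — matches
  n2 stuck-at-1: n0=0, n1=0, n2=1 [stuck-at-1], n3=0, n4=0, n5=1 → 1 — eliminated
  n2 inverted output: n0=0, n1=0, n2=0 [inverted output], n3=0, n4=0, n5=1 → 1 — eliminated
Only n4 stuck-at-1 reproduces the observed 0.

n4 stuck-at-1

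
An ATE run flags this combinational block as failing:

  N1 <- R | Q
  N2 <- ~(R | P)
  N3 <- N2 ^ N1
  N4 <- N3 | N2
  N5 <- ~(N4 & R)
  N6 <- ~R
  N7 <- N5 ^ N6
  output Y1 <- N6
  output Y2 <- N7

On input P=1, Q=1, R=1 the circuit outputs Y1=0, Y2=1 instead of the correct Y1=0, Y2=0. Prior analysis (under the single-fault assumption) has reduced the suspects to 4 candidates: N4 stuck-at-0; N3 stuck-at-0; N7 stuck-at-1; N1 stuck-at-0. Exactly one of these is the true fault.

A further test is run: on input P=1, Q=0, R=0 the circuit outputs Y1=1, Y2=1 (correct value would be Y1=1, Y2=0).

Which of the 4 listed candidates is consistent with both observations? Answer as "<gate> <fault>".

N7 stuck-at-1

Evaluate each candidate on input P=1, Q=0, R=0:
  N4 stuck-at-0: N1=0, N2=0, N3=0, N4=0 [stuck-at-0], N5=1, N6=1, N7=0 → Y1=1, Y2=0 — eliminated
  N3 stuck-at-0: N1=0, N2=0, N3=0 [stuck-at-0], N4=0, N5=1, N6=1, N7=0 → Y1=1, Y2=0 — eliminated
  N7 stuck-at-1: N1=0, N2=0, N3=0, N4=0, N5=1, N6=1, N7=1 [stuck-at-1] → Y1=1, Y2=1 — matches
  N1 stuck-at-0: N1=0 [stuck-at-0], N2=0, N3=0, N4=0, N5=1, N6=1, N7=0 → Y1=1, Y2=0 — eliminated
Only N7 stuck-at-1 reproduces the observed Y1=1, Y2=1.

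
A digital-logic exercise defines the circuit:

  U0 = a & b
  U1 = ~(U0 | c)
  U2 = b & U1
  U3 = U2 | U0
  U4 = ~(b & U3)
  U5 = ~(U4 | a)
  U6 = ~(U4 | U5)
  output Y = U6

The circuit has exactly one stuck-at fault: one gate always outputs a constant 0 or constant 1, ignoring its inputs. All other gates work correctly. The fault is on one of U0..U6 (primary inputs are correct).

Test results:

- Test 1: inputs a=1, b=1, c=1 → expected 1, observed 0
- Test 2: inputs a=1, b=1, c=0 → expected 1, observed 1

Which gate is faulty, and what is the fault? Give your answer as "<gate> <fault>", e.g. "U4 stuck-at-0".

U0 stuck-at-0

Fault-free values for test 1 (a=1, b=1, c=1): U0=1, U1=0, U2=0, U3=1, U4=0, U5=0, U6=1, giving Y=1. Observed 0.
Test 1: faults giving observed 0 are {U0 stuck-at-0, U3 stuck-at-0, U4 stuck-at-1, U5 stuck-at-1, U6 stuck-at-0}.
Test 2 (a=1, b=1, c=0): fault-free U0=1, U1=0, U2=0, U3=1, U4=0, U5=0, U6=1 → 1; observed 1. Eliminates U3 stuck-at-0, U4 stuck-at-1, U5 stuck-at-1, U6 stuck-at-0.
Only U0 stuck-at-0 is consistent with every test.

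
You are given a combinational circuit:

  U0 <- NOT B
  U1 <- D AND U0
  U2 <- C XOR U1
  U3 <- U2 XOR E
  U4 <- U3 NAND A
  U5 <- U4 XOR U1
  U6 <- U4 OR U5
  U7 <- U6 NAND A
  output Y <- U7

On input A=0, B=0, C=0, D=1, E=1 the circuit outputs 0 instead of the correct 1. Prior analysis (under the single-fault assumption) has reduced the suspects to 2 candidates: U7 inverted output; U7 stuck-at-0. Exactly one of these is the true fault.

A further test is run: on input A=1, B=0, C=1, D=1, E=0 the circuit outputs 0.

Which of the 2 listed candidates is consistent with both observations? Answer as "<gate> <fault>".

Evaluate each candidate on input A=1, B=0, C=1, D=1, E=0:
  U7 inverted output: U0=1, U1=1, U2=0, U3=0, U4=1, U5=0, U6=1, U7=1 [inverted output] → 1 — eliminated
  U7 stuck-at-0: U0=1, U1=1, U2=0, U3=0, U4=1, U5=0, U6=1, U7=0 [stuck-at-0] → 0 — matches
Only U7 stuck-at-0 reproduces the observed 0.

U7 stuck-at-0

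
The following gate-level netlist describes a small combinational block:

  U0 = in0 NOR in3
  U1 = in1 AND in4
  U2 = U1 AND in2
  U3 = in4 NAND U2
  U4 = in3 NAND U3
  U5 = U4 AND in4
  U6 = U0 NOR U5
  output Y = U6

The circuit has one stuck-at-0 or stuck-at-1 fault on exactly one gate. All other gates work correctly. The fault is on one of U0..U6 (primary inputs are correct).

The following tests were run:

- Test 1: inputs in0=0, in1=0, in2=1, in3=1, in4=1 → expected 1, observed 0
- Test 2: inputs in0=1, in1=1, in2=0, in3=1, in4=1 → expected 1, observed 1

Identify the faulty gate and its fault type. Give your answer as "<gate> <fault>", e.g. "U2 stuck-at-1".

Fault-free values for test 1 (in0=0, in1=0, in2=1, in3=1, in4=1): U0=0, U1=0, U2=0, U3=1, U4=0, U5=0, U6=1, giving Y=1. Observed 0.
Test 1: faults giving observed 0 are {U0 stuck-at-1, U1 stuck-at-1, U2 stuck-at-1, U3 stuck-at-0, U4 stuck-at-1, U5 stuck-at-1, U6 stuck-at-0}.
Test 2 (in0=1, in1=1, in2=0, in3=1, in4=1): fault-free U0=0, U1=1, U2=0, U3=1, U4=0, U5=0, U6=1 → 1; observed 1. Eliminates U0 stuck-at-1, U2 stuck-at-1, U3 stuck-at-0, U4 stuck-at-1, U5 stuck-at-1, U6 stuck-at-0.
Only U1 stuck-at-1 is consistent with every test.

U1 stuck-at-1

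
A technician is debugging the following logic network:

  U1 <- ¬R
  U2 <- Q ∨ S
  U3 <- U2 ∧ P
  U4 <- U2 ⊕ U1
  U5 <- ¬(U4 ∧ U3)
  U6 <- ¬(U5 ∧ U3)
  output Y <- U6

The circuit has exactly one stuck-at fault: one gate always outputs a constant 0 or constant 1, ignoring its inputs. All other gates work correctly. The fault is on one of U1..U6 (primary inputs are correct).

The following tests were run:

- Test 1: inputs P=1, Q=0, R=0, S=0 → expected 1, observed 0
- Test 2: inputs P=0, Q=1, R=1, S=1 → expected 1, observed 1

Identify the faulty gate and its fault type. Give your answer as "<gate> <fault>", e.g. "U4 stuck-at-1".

U2 stuck-at-1

Fault-free values for test 1 (P=1, Q=0, R=0, S=0): U1=1, U2=0, U3=0, U4=1, U5=1, U6=1, giving Y=1. Observed 0.
Test 1: faults giving observed 0 are {U2 stuck-at-1, U6 stuck-at-0}.
Test 2 (P=0, Q=1, R=1, S=1): fault-free U1=0, U2=1, U3=0, U4=1, U5=1, U6=1 → 1; observed 1. Eliminates U6 stuck-at-0.
Only U2 stuck-at-1 is consistent with every test.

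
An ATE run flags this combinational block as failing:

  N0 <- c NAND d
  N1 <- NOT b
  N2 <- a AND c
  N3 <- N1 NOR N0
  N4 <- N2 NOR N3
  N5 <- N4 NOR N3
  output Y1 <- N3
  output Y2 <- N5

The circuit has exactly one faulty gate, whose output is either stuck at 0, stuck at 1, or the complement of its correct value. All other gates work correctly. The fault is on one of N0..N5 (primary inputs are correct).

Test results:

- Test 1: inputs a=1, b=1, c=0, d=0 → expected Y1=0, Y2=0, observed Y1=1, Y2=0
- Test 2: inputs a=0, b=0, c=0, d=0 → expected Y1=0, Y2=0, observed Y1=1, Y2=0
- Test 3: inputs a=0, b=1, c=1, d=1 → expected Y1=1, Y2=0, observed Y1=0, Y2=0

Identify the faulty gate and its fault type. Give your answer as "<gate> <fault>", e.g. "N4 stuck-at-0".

Fault-free values for test 1 (a=1, b=1, c=0, d=0): N0=1, N1=0, N2=0, N3=0, N4=1, N5=0, giving Y1=0, Y2=0. Observed Y1=1, Y2=0.
Test 1: faults giving observed Y1=1, Y2=0 are {N0 stuck-at-0, N0 inverted output, N3 stuck-at-1, N3 inverted output}.
Test 2 (a=0, b=0, c=0, d=0): fault-free N0=1, N1=1, N2=0, N3=0, N4=1, N5=0 → Y1=0, Y2=0; observed Y1=1, Y2=0. Eliminates N0 stuck-at-0, N0 inverted output.
Test 3 (a=0, b=1, c=1, d=1): fault-free N0=0, N1=0, N2=0, N3=1, N4=0, N5=0 → Y1=1, Y2=0; observed Y1=0, Y2=0. Eliminates N3 stuck-at-1.
Only N3 inverted output is consistent with every test.

N3 inverted output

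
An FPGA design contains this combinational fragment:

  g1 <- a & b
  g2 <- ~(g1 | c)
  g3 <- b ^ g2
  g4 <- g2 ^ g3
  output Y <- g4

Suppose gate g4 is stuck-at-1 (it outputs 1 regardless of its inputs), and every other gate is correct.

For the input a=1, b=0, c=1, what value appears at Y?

Propagate with g4 forced: g1=0, g2=0, g3=0, g4=1 [stuck-at-1].
So Y = 1. (Without the fault it would be 0.)

1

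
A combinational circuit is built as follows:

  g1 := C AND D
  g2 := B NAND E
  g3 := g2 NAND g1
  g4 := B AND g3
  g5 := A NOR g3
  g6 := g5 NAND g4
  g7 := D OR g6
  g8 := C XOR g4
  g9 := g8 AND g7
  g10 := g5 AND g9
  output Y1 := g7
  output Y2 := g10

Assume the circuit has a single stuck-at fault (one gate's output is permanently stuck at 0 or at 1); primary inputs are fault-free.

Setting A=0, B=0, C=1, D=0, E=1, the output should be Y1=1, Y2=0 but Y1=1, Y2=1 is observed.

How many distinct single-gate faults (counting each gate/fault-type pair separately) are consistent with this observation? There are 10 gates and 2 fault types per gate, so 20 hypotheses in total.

Fault-free: g1=0, g2=1, g3=1, g4=0, g5=0, g6=1, g7=1, g8=1, g9=1, g10=0 → Y1=1, Y2=0. Observed Y1=1, Y2=1.
  g1: stuck-at-1 ✓; others ✗
  g2: none of the 2 fault types match ✗
  g3: stuck-at-0 ✓; others ✗
  g4: none of the 2 fault types match ✗
  g5: stuck-at-1 ✓; others ✗
  g6: none of the 2 fault types match ✗
  g7: none of the 2 fault types match ✗
  g8: none of the 2 fault types match ✗
  g9: none of the 2 fault types match ✗
  g10: stuck-at-1 ✓; others ✗
Consistent faults: {g1 stuck-at-1, g3 stuck-at-0, g5 stuck-at-1, g10 stuck-at-1} — 4 in all.

4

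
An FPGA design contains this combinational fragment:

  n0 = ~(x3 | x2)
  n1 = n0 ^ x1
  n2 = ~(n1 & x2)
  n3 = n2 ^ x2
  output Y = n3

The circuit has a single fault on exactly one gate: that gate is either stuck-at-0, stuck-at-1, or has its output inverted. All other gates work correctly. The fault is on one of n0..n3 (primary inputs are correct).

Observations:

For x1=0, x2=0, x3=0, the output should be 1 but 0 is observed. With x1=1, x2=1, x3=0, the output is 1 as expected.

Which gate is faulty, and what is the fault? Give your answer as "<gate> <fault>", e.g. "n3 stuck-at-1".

n2 stuck-at-0

Fault-free values for test 1 (x1=0, x2=0, x3=0): n0=1, n1=1, n2=1, n3=1, giving Y=1. Observed 0.
Test 1: faults giving observed 0 are {n2 stuck-at-0, n2 inverted output, n3 stuck-at-0, n3 inverted output}.
Test 2 (x1=1, x2=1, x3=0): fault-free n0=0, n1=1, n2=0, n3=1 → 1; observed 1. Eliminates n2 inverted output, n3 stuck-at-0, n3 inverted output.
Only n2 stuck-at-0 is consistent with every test.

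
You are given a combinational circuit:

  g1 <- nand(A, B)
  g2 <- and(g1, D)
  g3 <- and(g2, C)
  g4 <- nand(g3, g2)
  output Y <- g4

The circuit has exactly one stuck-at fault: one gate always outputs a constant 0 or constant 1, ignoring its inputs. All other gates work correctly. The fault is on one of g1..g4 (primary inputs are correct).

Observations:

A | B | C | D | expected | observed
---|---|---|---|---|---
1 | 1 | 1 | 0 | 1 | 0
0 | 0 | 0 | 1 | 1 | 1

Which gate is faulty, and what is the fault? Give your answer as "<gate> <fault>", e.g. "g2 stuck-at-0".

g2 stuck-at-1

Fault-free values for test 1 (A=1, B=1, C=1, D=0): g1=0, g2=0, g3=0, g4=1, giving Y=1. Observed 0.
Test 1: faults giving observed 0 are {g2 stuck-at-1, g4 stuck-at-0}.
Test 2 (A=0, B=0, C=0, D=1): fault-free g1=1, g2=1, g3=0, g4=1 → 1; observed 1. Eliminates g4 stuck-at-0.
Only g2 stuck-at-1 is consistent with every test.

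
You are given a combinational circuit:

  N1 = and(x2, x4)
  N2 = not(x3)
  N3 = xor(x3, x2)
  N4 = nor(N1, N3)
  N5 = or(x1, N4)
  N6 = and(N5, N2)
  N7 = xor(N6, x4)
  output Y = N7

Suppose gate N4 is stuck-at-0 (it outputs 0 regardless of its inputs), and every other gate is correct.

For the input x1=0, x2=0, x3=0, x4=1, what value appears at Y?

1

Propagate with N4 forced: N1=0, N2=1, N3=0, N4=0 [stuck-at-0], N5=0, N6=0, N7=1.
So Y = 1. (Without the fault it would be 0.)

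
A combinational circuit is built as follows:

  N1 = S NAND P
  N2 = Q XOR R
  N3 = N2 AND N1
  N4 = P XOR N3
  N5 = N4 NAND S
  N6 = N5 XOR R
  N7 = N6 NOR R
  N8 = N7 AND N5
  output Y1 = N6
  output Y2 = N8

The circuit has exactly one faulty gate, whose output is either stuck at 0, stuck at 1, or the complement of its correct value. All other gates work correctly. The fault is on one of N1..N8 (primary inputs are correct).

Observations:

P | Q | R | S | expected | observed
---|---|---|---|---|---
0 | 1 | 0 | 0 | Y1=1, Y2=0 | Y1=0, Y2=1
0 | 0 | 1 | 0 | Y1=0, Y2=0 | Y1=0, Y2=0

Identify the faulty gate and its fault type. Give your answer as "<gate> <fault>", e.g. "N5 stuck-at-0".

N6 stuck-at-0

Fault-free values for test 1 (P=0, Q=1, R=0, S=0): N1=1, N2=1, N3=1, N4=1, N5=1, N6=1, N7=0, N8=0, giving Y1=1, Y2=0. Observed Y1=0, Y2=1.
Test 1: faults giving observed Y1=0, Y2=1 are {N6 stuck-at-0, N6 inverted output}.
Test 2 (P=0, Q=0, R=1, S=0): fault-free N1=1, N2=1, N3=1, N4=1, N5=1, N6=0, N7=0, N8=0 → Y1=0, Y2=0; observed Y1=0, Y2=0. Eliminates N6 inverted output.
Only N6 stuck-at-0 is consistent with every test.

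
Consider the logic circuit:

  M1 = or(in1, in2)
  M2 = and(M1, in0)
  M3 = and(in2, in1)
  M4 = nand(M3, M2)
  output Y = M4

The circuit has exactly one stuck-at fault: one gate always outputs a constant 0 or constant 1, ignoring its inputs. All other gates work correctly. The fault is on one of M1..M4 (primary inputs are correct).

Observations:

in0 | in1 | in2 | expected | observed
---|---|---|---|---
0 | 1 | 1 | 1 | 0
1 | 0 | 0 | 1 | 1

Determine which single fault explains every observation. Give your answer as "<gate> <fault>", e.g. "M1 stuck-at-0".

M2 stuck-at-1

Fault-free values for test 1 (in0=0, in1=1, in2=1): M1=1, M2=0, M3=1, M4=1, giving Y=1. Observed 0.
Test 1: faults giving observed 0 are {M2 stuck-at-1, M4 stuck-at-0}.
Test 2 (in0=1, in1=0, in2=0): fault-free M1=0, M2=0, M3=0, M4=1 → 1; observed 1. Eliminates M4 stuck-at-0.
Only M2 stuck-at-1 is consistent with every test.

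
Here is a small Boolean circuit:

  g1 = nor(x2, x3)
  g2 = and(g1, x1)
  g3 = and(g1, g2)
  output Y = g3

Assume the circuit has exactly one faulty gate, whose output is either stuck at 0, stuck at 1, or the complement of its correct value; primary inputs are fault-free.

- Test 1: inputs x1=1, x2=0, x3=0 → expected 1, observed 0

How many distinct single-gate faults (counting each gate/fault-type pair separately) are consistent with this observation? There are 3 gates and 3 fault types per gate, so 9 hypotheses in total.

Fault-free: g1=1, g2=1, g3=1 → 1. Observed 0.
  g1 stuck-at-0: output 0 ✓
  g1 stuck-at-1: output 1 ✗
  g1 inverted output: output 0 ✓
  g2 stuck-at-0: output 0 ✓
  g2 stuck-at-1: output 1 ✗
  g2 inverted output: output 0 ✓
  g3 stuck-at-0: output 0 ✓
  g3 stuck-at-1: output 1 ✗
  g3 inverted output: output 0 ✓
Consistent faults: {g1 stuck-at-0, g1 inverted output, g2 stuck-at-0, g2 inverted output, g3 stuck-at-0, g3 inverted output} — 6 in all.

6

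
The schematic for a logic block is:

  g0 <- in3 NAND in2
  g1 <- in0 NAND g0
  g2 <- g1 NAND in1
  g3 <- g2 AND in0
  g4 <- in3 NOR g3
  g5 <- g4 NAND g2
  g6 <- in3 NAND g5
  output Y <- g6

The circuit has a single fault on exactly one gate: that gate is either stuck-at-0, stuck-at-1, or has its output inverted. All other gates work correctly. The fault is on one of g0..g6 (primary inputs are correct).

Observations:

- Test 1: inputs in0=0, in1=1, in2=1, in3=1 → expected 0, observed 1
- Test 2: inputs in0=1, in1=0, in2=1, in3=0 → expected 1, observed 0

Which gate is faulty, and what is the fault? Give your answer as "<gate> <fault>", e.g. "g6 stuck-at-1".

Fault-free values for test 1 (in0=0, in1=1, in2=1, in3=1): g0=0, g1=1, g2=0, g3=0, g4=0, g5=1, g6=0, giving Y=0. Observed 1.
Test 1: faults giving observed 1 are {g5 stuck-at-0, g5 inverted output, g6 stuck-at-1, g6 inverted output}.
Test 2 (in0=1, in1=0, in2=1, in3=0): fault-free g0=1, g1=0, g2=1, g3=1, g4=0, g5=1, g6=1 → 1; observed 0. Eliminates g5 stuck-at-0, g5 inverted output, g6 stuck-at-1.
Only g6 inverted output is consistent with every test.

g6 inverted output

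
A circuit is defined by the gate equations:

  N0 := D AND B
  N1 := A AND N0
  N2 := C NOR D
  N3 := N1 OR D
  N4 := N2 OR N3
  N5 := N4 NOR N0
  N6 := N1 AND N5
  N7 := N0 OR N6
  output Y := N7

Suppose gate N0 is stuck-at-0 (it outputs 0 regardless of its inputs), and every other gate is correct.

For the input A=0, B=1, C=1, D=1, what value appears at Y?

Propagate with N0 forced: N0=0 [stuck-at-0], N1=0, N2=0, N3=1, N4=1, N5=0, N6=0, N7=0.
So Y = 0. (Without the fault it would be 1.)

0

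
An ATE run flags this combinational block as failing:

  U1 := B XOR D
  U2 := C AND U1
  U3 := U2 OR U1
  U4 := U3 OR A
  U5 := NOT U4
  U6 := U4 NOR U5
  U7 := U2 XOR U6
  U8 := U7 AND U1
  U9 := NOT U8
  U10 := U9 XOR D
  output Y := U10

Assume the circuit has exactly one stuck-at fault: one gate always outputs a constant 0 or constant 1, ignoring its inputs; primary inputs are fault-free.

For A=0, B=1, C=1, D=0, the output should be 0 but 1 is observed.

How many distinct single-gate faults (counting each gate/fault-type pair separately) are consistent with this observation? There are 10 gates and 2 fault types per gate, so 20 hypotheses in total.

7

Fault-free: U1=1, U2=1, U3=1, U4=1, U5=0, U6=0, U7=1, U8=1, U9=0, U10=0 → 0. Observed 1.
  U1: stuck-at-0 ✓; others ✗
  U2: stuck-at-0 ✓; others ✗
  U3: none of the 2 fault types match ✗
  U4: none of the 2 fault types match ✗
  U5: none of the 2 fault types match ✗
  U6: stuck-at-1 ✓; others ✗
  U7: stuck-at-0 ✓; others ✗
  U8: stuck-at-0 ✓; others ✗
  U9: stuck-at-1 ✓; others ✗
  U10: stuck-at-1 ✓; others ✗
Consistent faults: {U1 stuck-at-0, U2 stuck-at-0, U6 stuck-at-1, U7 stuck-at-0, U8 stuck-at-0, U9 stuck-at-1, U10 stuck-at-1} — 7 in all.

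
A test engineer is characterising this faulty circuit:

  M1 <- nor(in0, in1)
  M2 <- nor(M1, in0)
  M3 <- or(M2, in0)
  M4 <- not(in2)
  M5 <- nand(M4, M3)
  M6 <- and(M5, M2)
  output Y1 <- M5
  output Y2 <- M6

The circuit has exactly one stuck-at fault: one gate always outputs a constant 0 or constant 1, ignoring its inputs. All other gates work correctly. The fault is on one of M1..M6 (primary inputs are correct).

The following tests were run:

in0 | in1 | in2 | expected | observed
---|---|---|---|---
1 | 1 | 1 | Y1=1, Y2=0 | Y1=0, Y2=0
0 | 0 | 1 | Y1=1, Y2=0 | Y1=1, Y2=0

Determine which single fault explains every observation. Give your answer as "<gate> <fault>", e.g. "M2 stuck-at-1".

Fault-free values for test 1 (in0=1, in1=1, in2=1): M1=0, M2=0, M3=1, M4=0, M5=1, M6=0, giving Y1=1, Y2=0. Observed Y1=0, Y2=0.
Test 1: faults giving observed Y1=0, Y2=0 are {M4 stuck-at-1, M5 stuck-at-0}.
Test 2 (in0=0, in1=0, in2=1): fault-free M1=1, M2=0, M3=0, M4=0, M5=1, M6=0 → Y1=1, Y2=0; observed Y1=1, Y2=0. Eliminates M5 stuck-at-0.
Only M4 stuck-at-1 is consistent with every test.

M4 stuck-at-1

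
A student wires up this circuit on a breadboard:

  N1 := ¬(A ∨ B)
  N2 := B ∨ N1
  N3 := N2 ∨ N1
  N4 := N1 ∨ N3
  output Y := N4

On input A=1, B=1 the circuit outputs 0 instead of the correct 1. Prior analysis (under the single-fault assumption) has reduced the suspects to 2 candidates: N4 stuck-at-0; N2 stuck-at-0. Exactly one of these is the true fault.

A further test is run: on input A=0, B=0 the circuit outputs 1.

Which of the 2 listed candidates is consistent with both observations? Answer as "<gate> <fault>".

N2 stuck-at-0

Evaluate each candidate on input A=0, B=0:
  N4 stuck-at-0: N1=1, N2=1, N3=1, N4=0 [stuck-at-0] → 0 — eliminated
  N2 stuck-at-0: N1=1, N2=0 [stuck-at-0], N3=1, N4=1 → 1 — matches
Only N2 stuck-at-0 reproduces the observed 1.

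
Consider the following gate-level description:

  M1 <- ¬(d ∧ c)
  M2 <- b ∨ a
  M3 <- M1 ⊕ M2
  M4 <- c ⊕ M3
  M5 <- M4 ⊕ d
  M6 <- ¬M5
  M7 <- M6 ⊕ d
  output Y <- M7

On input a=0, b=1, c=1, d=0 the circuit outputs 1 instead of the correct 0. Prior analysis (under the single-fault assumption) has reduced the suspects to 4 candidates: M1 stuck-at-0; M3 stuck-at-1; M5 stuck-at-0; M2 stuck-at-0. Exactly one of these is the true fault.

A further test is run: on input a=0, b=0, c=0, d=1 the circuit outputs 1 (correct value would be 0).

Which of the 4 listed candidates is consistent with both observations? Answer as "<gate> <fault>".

Evaluate each candidate on input a=0, b=0, c=0, d=1:
  M1 stuck-at-0: M1=0 [stuck-at-0], M2=0, M3=0, M4=0, M5=1, M6=0, M7=1 → 1 — matches
  M3 stuck-at-1: M1=1, M2=0, M3=1 [stuck-at-1], M4=1, M5=0, M6=1, M7=0 → 0 — eliminated
  M5 stuck-at-0: M1=1, M2=0, M3=1, M4=1, M5=0 [stuck-at-0], M6=1, M7=0 → 0 — eliminated
  M2 stuck-at-0: M1=1, M2=0 [stuck-at-0], M3=1, M4=1, M5=0, M6=1, M7=0 → 0 — eliminated
Only M1 stuck-at-0 reproduces the observed 1.

M1 stuck-at-0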